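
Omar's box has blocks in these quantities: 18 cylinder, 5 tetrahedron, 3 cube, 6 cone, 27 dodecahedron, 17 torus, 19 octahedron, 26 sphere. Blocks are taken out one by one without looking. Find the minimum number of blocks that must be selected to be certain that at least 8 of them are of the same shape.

50

By pigeonhole, the 8 shapes are the holes; the blocks drawn are the pigeons.
To avoid 8 of any one shape, the worst case takes at most 7 of each shape, or every block of a shape that has fewer than 7.
That gives 7 + 5 + 3 + 6 + 7 + 7 + 7 + 7 = 49 blocks with no shape reaching 8.
The next block forces some shape to 8, so 49 + 1 = 50.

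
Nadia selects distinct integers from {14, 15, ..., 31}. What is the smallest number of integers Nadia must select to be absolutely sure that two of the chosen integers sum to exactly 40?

13

A set avoiding the sum 40 can contain at most one of each pair {x, 40−x}, plus the 6 elements whose complement lies outside the range or equal to its own complement.
The integers 20, …, 31 (12 of them) are such a set: any two sum to at least 20+21 = 41 > 40.
Any 13th integer completes one of the 6 pairs, so 13 choices force a sum of 40.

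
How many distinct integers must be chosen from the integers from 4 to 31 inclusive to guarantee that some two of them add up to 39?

A set avoiding the sum 39 can contain at most one of each pair {x, 39−x}, plus the 4 elements whose complement lies outside the range.
The integers 4, …, 19 (16 of them) are such a set: any two sum to at least 4+5 = 9 and at most 18+19 = 37 < 39.
Any 17th integer completes one of the 12 pairs, so 17 choices force a sum of 39.

17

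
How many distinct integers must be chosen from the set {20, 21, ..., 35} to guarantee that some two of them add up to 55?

Two chosen integers sum to 55 exactly when both halves of some pair {x, 55−x} with 20 ≤ x ≤ 55−x ≤ 35 are chosen — 8 such pairs.
Every element belongs to one of those pairs, so the worst case picks one from each: 8 integers.
The 9th integer has to be the second member of some pair, so 8 + 1 = 9.

9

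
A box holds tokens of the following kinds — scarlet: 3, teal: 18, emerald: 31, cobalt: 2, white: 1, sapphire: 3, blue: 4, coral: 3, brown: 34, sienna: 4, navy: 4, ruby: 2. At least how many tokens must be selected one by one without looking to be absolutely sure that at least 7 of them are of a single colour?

45

By the pigeonhole principle, put each drawn token into a box by colour. The largest draw with every box below 7 takes min(count, 6) from each colour; colours with fewer than 6 contribute all they have.
Σ min(cᵢ, 6) = 3 + 6 + 6 + 2 + 1 + 3 + 4 + 3 + 6 + 4 + 4 + 2 = 44.
Draw number 44 + 1 = 45 must push one box to 7.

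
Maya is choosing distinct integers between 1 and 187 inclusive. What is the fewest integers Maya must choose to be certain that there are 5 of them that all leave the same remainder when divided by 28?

By pigeonhole, the 28 residue classes mod 28 are the pigeonholes.
With 112 integers one could put 4 in each residue class and have no class reach 5.
The 113th integer pushes some class to 5, so 28·4 + 1 = 113.

113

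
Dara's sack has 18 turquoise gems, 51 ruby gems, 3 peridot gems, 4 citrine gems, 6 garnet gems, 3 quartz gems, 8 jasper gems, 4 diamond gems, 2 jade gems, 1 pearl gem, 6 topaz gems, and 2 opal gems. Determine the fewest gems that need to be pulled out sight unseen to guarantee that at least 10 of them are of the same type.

By pigeonhole, the 12 types are the holes; the gems drawn are the pigeons.
To avoid 10 of any one type, the worst case takes at most 9 of each type, or every gem of a type that has fewer than 9.
That gives 9 + 9 + 3 + 4 + 6 + 3 + 8 + 4 + 2 + 1 + 6 + 2 = 57 gems with no type reaching 10.
The next gem forces some type to 10, so 57 + 1 = 58.

58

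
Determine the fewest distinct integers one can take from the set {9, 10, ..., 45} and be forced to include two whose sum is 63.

Two chosen integers sum to 63 exactly when both halves of some pair {x, 63−x} with 18 ≤ x ≤ 63−x ≤ 45 are chosen — 14 such pairs.
The remaining 9 elements (those with no distinct partner in range) can never complete a 63-sum, so the worst case takes all of them and one from each pair: 9 + 14 = 23.
Pigeonhole: the 24th integer has to be the second member of some pair, so 23 + 1 = 24.

24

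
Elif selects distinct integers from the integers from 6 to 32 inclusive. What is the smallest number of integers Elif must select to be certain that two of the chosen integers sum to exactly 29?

19

Two chosen integers sum to 29 exactly when both halves of some pair {x, 29−x} with 6 ≤ x ≤ 29−x ≤ 23 are chosen — 9 such pairs.
The remaining 9 elements (those with no distinct partner in range) can never complete a 29-sum, so the worst case takes all of them and one from each pair: 9 + 9 = 18.
By pigeonhole, the 19th integer has to be the second member of some pair, so 18 + 1 = 19.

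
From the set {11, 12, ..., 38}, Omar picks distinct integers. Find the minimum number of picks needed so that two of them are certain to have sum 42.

A set avoiding the sum 42 can contain at most one of each pair {x, 42−x}, plus the 8 elements whose complement lies outside the range or equal to its own complement.
The integers 21, …, 38 (18 of them) are such a set: any two sum to at least 21+22 = 43 > 42.
By pigeonhole, any 19th integer completes one of the 10 pairs, so 19 choices force a sum of 42.

19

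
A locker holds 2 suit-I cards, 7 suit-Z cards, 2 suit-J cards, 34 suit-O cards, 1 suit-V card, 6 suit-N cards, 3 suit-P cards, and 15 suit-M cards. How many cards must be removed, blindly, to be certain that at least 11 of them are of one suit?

An adversary could hand out at most 10 cards per suit (6 suits run out sooner): 2 + 7 + 2 + 10 + 1 + 6 + 3 + 10 = 41 cards and still no suit has 11.
By the pigeonhole principle, one more card lands in a suit already at 10, so 42 draws are enough and 41 are not.

42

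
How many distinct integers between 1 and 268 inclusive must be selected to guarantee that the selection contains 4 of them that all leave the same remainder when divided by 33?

100

The 33 residue classes mod 33 are the pigeonholes.
With 99 integers one could put 3 in each residue class and have no class reach 4.
The 100th integer pushes some class to 4, so 33·3 + 1 = 100.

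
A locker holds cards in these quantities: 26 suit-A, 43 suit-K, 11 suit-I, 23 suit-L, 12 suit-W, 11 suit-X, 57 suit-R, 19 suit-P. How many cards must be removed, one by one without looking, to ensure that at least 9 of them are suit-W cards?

In the worst case for collecting suit-W cards, every non-suit-W card comes out first.
There are 26 + 43 + 11 + 23 + 11 + 57 + 19 = 190 non-suit-W cards altogether.
After those, each further card must be suit-W, so 190 + 9 = 199 draws guarantee 9 suit-W cards.

199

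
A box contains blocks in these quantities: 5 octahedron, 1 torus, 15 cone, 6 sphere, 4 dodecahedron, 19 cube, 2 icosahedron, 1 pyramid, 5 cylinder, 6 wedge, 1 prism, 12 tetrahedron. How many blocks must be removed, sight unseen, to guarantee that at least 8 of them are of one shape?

The 12 shapes are the holes; the blocks drawn are the pigeons.
To avoid 8 of any one shape, the worst case takes at most 7 of each shape, or every block of a shape that has fewer than 7.
That gives 5 + 1 + 7 + 6 + 4 + 7 + 2 + 1 + 5 + 6 + 1 + 7 = 52 blocks with no shape reaching 8.
The next block forces some shape to 8, so 52 + 1 = 53.

53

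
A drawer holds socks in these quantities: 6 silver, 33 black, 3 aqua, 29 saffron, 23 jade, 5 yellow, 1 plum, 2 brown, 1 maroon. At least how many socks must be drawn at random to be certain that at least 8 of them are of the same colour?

An adversary could hand out at most 7 socks per colour (6 colours run out sooner): 6 + 7 + 3 + 7 + 7 + 5 + 1 + 2 + 1 = 39 socks and still no colour has 8.
One more sock lands in a colour already at 7, so 40 draws are enough and 39 are not.

40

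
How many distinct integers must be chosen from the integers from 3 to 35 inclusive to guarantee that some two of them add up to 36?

Two chosen integers sum to 36 exactly when both halves of some pair {x, 36−x} with 3 ≤ x ≤ 36−x ≤ 33 are chosen — 15 such pairs.
The remaining 3 elements (those with no distinct partner in range) can never complete a 36-sum, so the worst case takes all of them and one from each pair: 3 + 15 = 18.
The 19th integer has to be the second member of some pair, so 18 + 1 = 19.

19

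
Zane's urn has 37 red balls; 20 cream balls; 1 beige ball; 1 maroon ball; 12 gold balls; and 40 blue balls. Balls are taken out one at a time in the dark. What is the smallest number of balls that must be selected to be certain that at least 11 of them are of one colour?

43

An adversary could hand out at most 10 balls per colour (beige, maroon run out sooner): 10 + 10 + 1 + 1 + 10 + 10 = 42 balls and still no colour has 11.
One more ball lands in a colour already at 10, so 43 draws are enough and 42 are not.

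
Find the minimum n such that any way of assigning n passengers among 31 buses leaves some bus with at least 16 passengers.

466

With 465 passengers one could put exactly 15 in each of the 31 buses, and no bus would reach 16.
By the pigeonhole principle, one more passenger must land in a bus that already has 15, giving it 16.
So 31 × 15 + 1 = 466 passengers are required.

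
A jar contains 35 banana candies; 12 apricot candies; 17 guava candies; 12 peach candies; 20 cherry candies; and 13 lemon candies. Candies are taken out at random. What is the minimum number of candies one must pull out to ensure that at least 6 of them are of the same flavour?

Put each drawn candy into a box by flavour. The largest draw with every box below 6 takes min(count, 5) from each flavour.
Σ min(cᵢ, 5) = 5 + 5 + 5 + 5 + 5 + 5 = 30.
Draw number 30 + 1 = 31 must push one box to 6.

31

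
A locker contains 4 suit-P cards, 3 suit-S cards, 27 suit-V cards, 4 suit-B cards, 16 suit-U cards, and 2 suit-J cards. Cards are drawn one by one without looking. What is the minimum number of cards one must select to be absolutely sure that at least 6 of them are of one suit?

By pigeonhole, put each drawn card into a box by suit. The largest draw with every box below 6 takes min(count, 5) from each suit; suits with fewer than 5 contribute all they have.
Σ min(cᵢ, 5) = 4 + 3 + 5 + 4 + 5 + 2 = 23.
Draw number 23 + 1 = 24 must push one box to 6.

24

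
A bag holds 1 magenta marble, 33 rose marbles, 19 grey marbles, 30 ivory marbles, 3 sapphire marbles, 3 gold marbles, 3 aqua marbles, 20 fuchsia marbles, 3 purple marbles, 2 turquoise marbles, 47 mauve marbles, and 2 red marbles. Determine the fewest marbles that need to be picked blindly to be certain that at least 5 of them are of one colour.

An adversary could hand out at most 4 marbles per colour (7 colours run out sooner): 1 + 4 + 4 + 4 + 3 + 3 + 3 + 4 + 3 + 2 + 4 + 2 = 37 marbles and still no colour has 5.
Pigeonhole: one more marble lands in a colour already at 4, so 38 draws are enough and 37 are not.

38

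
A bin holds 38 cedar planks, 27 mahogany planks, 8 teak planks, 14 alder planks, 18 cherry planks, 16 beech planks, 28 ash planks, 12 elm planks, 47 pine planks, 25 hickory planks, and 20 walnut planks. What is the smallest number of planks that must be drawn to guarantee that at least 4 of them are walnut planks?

237

In the worst case for collecting walnut planks, every non-walnut plank comes out first.
There are 38 + 27 + 8 + 14 + 18 + 16 + 28 + 12 + 47 + 25 = 233 non-walnut planks altogether.
After those, each further plank must be walnut, so 233 + 4 = 237 draws guarantee 4 walnut planks.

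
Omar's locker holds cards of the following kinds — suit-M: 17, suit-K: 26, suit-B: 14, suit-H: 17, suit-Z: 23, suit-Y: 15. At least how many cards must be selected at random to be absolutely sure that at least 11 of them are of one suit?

61

By pigeonhole, the 6 suits are the holes; the cards drawn are the pigeons.
To avoid 11 of any one suit, the worst case takes at most 10 of each suit.
That gives 10 + 10 + 10 + 10 + 10 + 10 = 60 cards with no suit reaching 11.
The next card forces some suit to 11, so 60 + 1 = 61.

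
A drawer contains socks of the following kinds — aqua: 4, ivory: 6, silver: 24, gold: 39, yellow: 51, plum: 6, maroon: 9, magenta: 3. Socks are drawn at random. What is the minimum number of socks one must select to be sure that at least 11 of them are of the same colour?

59

An adversary could hand out at most 10 socks per colour (5 colours run out sooner): 4 + 6 + 10 + 10 + 10 + 6 + 9 + 3 = 58 socks and still no colour has 11.
By pigeonhole, one more sock lands in a colour already at 10, so 59 draws are enough and 58 are not.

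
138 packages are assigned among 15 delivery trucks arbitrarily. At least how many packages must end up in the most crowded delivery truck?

10

By the pigeonhole principle, the 15 delivery trucks are the holes and the 138 packages are the pigeons.
If every delivery truck held at most 9 packages, the total would be at most 15 × 9 = 135, which is less than 138.
So some delivery truck holds at least ⌈138/15⌉ = 10 packages.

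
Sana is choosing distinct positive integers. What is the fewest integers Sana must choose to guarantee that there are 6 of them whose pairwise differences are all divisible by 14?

71

Integers whose pairwise differences are multiples of 14 are exactly those sharing a remainder mod 14. Pigeonhole: the 14 residue classes mod 14 are the pigeonholes.
With 70 integers one could put 5 in each residue class and have no class reach 6.
The 71st integer pushes some class to 6, so 14·5 + 1 = 71.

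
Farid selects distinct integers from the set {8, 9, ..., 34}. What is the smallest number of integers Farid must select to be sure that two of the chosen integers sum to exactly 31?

20

A set avoiding the sum 31 can contain at most one of each pair {x, 31−x}, plus the 11 elements whose complement lies outside the range.
The integers 16, …, 34 (19 of them) are such a set: any two sum to at least 16+17 = 33 > 31.
Any 20th integer completes one of the 8 pairs, so 20 choices force a sum of 31.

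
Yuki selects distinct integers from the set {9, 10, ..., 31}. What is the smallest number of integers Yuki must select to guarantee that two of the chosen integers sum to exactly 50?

Group the elements by complementary pair {x, 50−x}: {19,31}, {20,30}, {21,29}, …, giving 6 two-element pairs; the single value 25 (it cannot pair with itself since the integers are distinct); and 10 integers whose partner 50−x falls outside [9,31].
Treating each of those 17 groups as a pigeonhole, one can pick one integer per group — 17 integers — with no two summing to 50.
The 18th integer lands in an occupied pair, forcing a sum of 50.

18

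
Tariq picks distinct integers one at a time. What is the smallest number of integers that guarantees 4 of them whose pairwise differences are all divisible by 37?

Integers whose pairwise differences are multiples of 37 are exactly those sharing a remainder mod 37. By pigeonhole, the 37 residue classes mod 37 are the pigeonholes.
With 111 integers one could put 3 in each residue class and have no class reach 4.
The 112th integer pushes some class to 4, so 37·3 + 1 = 112.

112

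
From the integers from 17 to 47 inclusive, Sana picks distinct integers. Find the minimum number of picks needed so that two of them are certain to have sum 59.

Two chosen integers sum to 59 exactly when both halves of some pair {x, 59−x} with 17 ≤ x ≤ 59−x ≤ 42 are chosen — 13 such pairs.
The remaining 5 elements (those with no distinct partner in range) can never complete a 59-sum, so the worst case takes all of them and one from each pair: 5 + 13 = 18.
The 19th integer has to be the second member of some pair, so 18 + 1 = 19.

19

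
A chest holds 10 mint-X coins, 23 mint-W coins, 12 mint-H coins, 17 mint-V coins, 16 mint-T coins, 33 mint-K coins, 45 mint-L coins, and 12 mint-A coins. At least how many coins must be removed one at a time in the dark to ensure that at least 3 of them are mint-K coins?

138

In the worst case for collecting mint-K coins, every non-mint-K coin comes out first.
There are 10 + 23 + 12 + 17 + 16 + 45 + 12 = 135 non-mint-K coins altogether.
After those, each further coin must be mint-K, so 135 + 3 = 138 draws guarantee 3 mint-K coins.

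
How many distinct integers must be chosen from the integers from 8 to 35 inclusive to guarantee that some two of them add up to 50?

Group the elements by complementary pair {x, 50−x}: {15,35}, {16,34}, {17,33}, …, giving 10 two-element pairs, the single value 25 (it cannot pair with itself since the integers are distinct), and 7 integers whose partner 50−x falls outside [8,35].
By pigeonhole, treating each of those 18 groups as a pigeonhole, one can pick one integer per group — 18 integers — with no two summing to 50.
The 19th integer lands in an occupied pair, forcing a sum of 50.

19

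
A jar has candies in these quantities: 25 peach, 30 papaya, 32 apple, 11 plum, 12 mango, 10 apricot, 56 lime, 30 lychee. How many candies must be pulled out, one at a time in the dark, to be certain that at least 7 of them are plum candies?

202

In the worst case for collecting plum candies, every non-plum candy comes out first.
There are 25 + 30 + 32 + 12 + 10 + 56 + 30 = 195 non-plum candies altogether.
After those, each further candy must be plum, so 195 + 7 = 202 draws guarantee 7 plum candies.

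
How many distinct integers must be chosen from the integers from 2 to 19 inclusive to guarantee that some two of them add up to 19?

Group the elements by complementary pair {x, 19−x}: {2,17}, {3,16}, {4,15}, …, giving 8 two-element pairs and 2 integers whose partner 19−x falls outside [2,19].
By the pigeonhole principle, treating each of those 10 groups as a pigeonhole, one can pick one integer per group — 10 integers — with no two summing to 19.
The 11th integer lands in an occupied pair, forcing a sum of 19.

11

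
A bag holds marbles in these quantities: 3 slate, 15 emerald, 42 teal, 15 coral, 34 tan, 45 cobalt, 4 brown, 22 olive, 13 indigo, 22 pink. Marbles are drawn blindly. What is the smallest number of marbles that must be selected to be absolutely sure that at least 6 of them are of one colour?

48

By pigeonhole, the 10 colours are the holes; the marbles drawn are the pigeons.
To avoid 6 of any one colour, the worst case takes at most 5 of each colour, or every marble of a colour that has fewer than 5.
That gives 3 + 5 + 5 + 5 + 5 + 5 + 4 + 5 + 5 + 5 = 47 marbles with no colour reaching 6.
The next marble forces some colour to 6, so 47 + 1 = 48.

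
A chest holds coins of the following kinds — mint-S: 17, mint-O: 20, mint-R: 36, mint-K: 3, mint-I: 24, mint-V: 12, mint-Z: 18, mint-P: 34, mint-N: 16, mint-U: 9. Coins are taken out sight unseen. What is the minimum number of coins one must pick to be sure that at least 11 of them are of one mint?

Put each drawn coin into a box by mint. The largest draw with every box below 11 takes min(count, 10) from each mint; mints with fewer than 10 contribute all they have.
Σ min(cᵢ, 10) = 10 + 10 + 10 + 3 + 10 + 10 + 10 + 10 + 10 + 9 = 92.
Draw number 92 + 1 = 93 must push one box to 11.

93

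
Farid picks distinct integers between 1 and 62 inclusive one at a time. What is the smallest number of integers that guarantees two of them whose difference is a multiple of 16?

17

Integers whose pairwise differences are multiples of 16 are exactly those sharing a remainder mod 16. By the pigeonhole principle, the 16 residue classes mod 16 are the pigeonholes.
With 16 integers one could put 1 in each residue class and have no class reach 2.
The 17th integer pushes some class to 2, so 16·1 + 1 = 17.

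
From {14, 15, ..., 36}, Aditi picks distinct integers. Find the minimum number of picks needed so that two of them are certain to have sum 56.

A set avoiding the sum 56 can contain at most one of each pair {x, 56−x}, plus the 7 elements whose complement lies outside the range or equal to its own complement.
The integers 14, …, 28 (15 of them) are such a set: any two sum to at least 14+15 = 29 and at most 27+28 = 55 < 56.
Any 16th integer completes one of the 8 pairs, so 16 choices force a sum of 56.

16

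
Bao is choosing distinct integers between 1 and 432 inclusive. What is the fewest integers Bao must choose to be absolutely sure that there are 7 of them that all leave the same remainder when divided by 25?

151

By the pigeonhole principle, the 25 residue classes mod 25 are the pigeonholes.
With 150 integers one could put 6 in each residue class and have no class reach 7.
The 151st integer pushes some class to 7, so 25·6 + 1 = 151.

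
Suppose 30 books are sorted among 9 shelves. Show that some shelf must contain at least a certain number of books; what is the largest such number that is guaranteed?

By the pigeonhole principle, the 9 shelves are the holes and the 30 books are the pigeons.
If every shelf held at most 3 books, the total would be at most 9 × 3 = 27, which is less than 30.
So some shelf holds at least ⌈30/9⌉ = 4 books.

4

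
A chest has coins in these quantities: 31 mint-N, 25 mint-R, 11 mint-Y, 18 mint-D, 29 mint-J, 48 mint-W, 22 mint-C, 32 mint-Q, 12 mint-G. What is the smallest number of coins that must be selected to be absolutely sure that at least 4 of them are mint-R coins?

In the worst case for collecting mint-R coins, every non-mint-R coin comes out first.
There are 31 + 11 + 18 + 29 + 48 + 22 + 32 + 12 = 203 non-mint-R coins altogether.
After those, each further coin must be mint-R, so 203 + 4 = 207 draws guarantee 4 mint-R coins.

207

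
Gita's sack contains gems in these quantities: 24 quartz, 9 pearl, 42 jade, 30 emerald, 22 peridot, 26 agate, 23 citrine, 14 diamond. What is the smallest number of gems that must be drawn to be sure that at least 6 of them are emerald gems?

In the worst case for collecting emerald gems, every non-emerald gem comes out first.
There are 24 + 9 + 42 + 22 + 26 + 23 + 14 = 160 non-emerald gems altogether.
After those, each further gem must be emerald, so 160 + 6 = 166 draws guarantee 6 emerald gems.

166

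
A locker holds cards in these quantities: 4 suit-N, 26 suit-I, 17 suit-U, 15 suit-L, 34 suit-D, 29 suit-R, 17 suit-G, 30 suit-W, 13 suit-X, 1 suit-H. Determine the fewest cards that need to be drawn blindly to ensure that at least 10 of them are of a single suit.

78

By the pigeonhole principle, put each drawn card into a box by suit. The largest draw with every box below 10 takes min(count, 9) from each suit; suits with fewer than 9 contribute all they have.
Σ min(cᵢ, 9) = 4 + 9 + 9 + 9 + 9 + 9 + 9 + 9 + 9 + 1 = 77.
Draw number 77 + 1 = 78 must push one box to 10.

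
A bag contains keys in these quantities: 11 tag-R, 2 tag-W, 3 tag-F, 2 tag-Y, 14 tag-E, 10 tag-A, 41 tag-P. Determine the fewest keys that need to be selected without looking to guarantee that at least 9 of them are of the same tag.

By the pigeonhole principle, the 7 tags are the holes; the keys drawn are the pigeons.
To avoid 9 of any one tag, the worst case takes at most 8 of each tag, or every key of a tag that has fewer than 8.
That gives 8 + 2 + 3 + 2 + 8 + 8 + 8 = 39 keys with no tag reaching 9.
The next key forces some tag to 9, so 39 + 1 = 40.

40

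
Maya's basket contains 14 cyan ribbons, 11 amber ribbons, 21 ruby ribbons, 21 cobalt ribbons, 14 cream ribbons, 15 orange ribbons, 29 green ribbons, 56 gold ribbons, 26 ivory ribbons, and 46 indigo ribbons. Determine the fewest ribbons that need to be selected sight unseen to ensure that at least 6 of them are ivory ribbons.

233

In the worst case for collecting ivory ribbons, every non-ivory ribbon comes out first.
There are 14 + 11 + 21 + 21 + 14 + 15 + 29 + 56 + 46 = 227 non-ivory ribbons altogether.
After those, each further ribbon must be ivory, so 227 + 6 = 233 draws guarantee 6 ivory ribbons.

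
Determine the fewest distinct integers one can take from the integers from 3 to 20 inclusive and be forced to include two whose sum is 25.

Group the elements by complementary pair {x, 25−x}: {5,20}, {6,19}, {7,18}, …, giving 8 two-element pairs and 2 integers whose partner 25−x falls outside [3,20].
Treating each of those 10 groups as a pigeonhole, one can pick one integer per group — 10 integers — with no two summing to 25.
The 11th integer lands in an occupied pair, forcing a sum of 25.

11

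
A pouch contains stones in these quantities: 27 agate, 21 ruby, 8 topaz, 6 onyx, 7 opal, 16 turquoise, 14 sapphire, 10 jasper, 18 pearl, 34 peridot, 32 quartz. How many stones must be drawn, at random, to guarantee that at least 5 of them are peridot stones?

In the worst case for collecting peridot stones, every non-peridot stone comes out first.
There are 27 + 21 + 8 + 6 + 7 + 16 + 14 + 10 + 18 + 32 = 159 non-peridot stones altogether.
After those, each further stone must be peridot, so 159 + 5 = 164 draws guarantee 5 peridot stones.

164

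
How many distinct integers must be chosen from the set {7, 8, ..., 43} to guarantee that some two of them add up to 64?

27

Two chosen integers sum to 64 exactly when both halves of some pair {x, 64−x} with 21 ≤ x ≤ 64−x ≤ 43 are chosen — 11 such pairs.
The remaining 15 elements (those with no distinct partner in range) can never complete a 64-sum, so the worst case takes all of them and one from each pair: 15 + 11 = 26.
By pigeonhole, the 27th integer has to be the second member of some pair, so 26 + 1 = 27.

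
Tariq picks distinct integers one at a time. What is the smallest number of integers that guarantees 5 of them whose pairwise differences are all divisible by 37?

Integers whose pairwise differences are multiples of 37 are exactly those sharing a remainder mod 37. By pigeonhole, the 37 residue classes mod 37 are the pigeonholes.
With 148 integers one could put 4 in each residue class and have no class reach 5.
The 149th integer pushes some class to 5, so 37·4 + 1 = 149.

149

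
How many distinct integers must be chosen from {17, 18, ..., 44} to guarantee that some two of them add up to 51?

20

Group the elements by complementary pair {x, 51−x}: {17,34}, {18,33}, {19,32}, …, giving 9 two-element pairs and 10 integers whose partner 51−x falls outside [17,44].
Treating each of those 19 groups as a pigeonhole, one can pick one integer per group — 19 integers — with no two summing to 51.
The 20th integer lands in an occupied pair, forcing a sum of 51.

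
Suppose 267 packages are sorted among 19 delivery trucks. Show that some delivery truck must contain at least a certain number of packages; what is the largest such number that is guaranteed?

By pigeonhole, the 19 delivery trucks are the holes and the 267 packages are the pigeons.
If every delivery truck held at most 14 packages, the total would be at most 19 × 14 = 266, which is less than 267.
So some delivery truck holds at least ⌈267/19⌉ = 15 packages.

15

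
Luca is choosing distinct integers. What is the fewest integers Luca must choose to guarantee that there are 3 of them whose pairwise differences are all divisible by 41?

Integers whose pairwise differences are multiples of 41 are exactly those sharing a remainder mod 41. The 41 residue classes mod 41 are the pigeonholes.
With 82 integers one could put 2 in each residue class and have no class reach 3.
The 83rd integer pushes some class to 3, so 41·2 + 1 = 83.

83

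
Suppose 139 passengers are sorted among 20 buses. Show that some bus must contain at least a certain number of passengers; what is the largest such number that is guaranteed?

By pigeonhole, the 20 buses are the holes and the 139 passengers are the pigeons.
If every bus held at most 6 passengers, the total would be at most 20 × 6 = 120, which is less than 139.
So some bus holds at least ⌈139/20⌉ = 7 passengers.

7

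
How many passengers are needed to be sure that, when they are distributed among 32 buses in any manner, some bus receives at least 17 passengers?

With 512 passengers one could put exactly 16 in each of the 32 buses, and no bus would reach 17.
One more passenger must land in a bus that already has 16, giving it 17.
So 32 × 16 + 1 = 513 passengers are required.

513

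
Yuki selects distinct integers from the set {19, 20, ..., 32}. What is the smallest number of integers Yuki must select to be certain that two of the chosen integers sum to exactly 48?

Two chosen integers sum to 48 exactly when both halves of some pair {x, 48−x} with 19 ≤ x ≤ 48−x ≤ 29 are chosen — 5 such pairs.
The remaining 4 elements (those with no distinct partner in range) can never complete a 48-sum, so the worst case takes all of them and one from each pair: 4 + 5 = 9.
Pigeonhole: the 10th integer has to be the second member of some pair, so 9 + 1 = 10.

10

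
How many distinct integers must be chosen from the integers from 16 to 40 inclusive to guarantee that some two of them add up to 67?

19

Two chosen integers sum to 67 exactly when both halves of some pair {x, 67−x} with 27 ≤ x ≤ 67−x ≤ 40 are chosen — 7 such pairs.
The remaining 11 elements (those with no distinct partner in range) can never complete a 67-sum, so the worst case takes all of them and one from each pair: 11 + 7 = 18.
The 19th integer has to be the second member of some pair, so 18 + 1 = 19.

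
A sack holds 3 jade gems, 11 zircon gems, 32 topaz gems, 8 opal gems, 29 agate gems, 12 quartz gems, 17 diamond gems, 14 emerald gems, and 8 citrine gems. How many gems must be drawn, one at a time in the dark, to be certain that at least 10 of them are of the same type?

An adversary could hand out at most 9 gems per type (jade, opal, citrine run out sooner): 3 + 9 + 9 + 8 + 9 + 9 + 9 + 9 + 8 = 73 gems and still no type has 10.
By pigeonhole, one more gem lands in a type already at 9, so 74 draws are enough and 73 are not.

74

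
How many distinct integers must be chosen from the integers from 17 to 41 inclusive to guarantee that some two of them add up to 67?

18

Two chosen integers sum to 67 exactly when both halves of some pair {x, 67−x} with 26 ≤ x ≤ 67−x ≤ 41 are chosen — 8 such pairs.
The remaining 9 elements (those with no distinct partner in range) can never complete a 67-sum, so the worst case takes all of them and one from each pair: 9 + 8 = 17.
The 18th integer has to be the second member of some pair, so 17 + 1 = 18.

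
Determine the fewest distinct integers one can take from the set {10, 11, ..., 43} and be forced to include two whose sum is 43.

23

A set avoiding the sum 43 can contain at most one of each pair {x, 43−x}, plus the 10 elements whose complement lies outside the range.
The integers 22, …, 43 (22 of them) are such a set: any two sum to at least 22+23 = 45 > 43.
Any 23rd integer completes one of the 12 pairs, so 23 choices force a sum of 43.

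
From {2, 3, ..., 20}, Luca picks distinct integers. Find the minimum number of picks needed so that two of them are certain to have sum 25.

12

A set avoiding the sum 25 can contain at most one of each pair {x, 25−x}, plus the 3 elements whose complement lies outside the range.
The integers 2, …, 12 (11 of them) are such a set: any two sum to at least 2+3 = 5 and at most 11+12 = 23 < 25.
By pigeonhole, any 12th integer completes one of the 8 pairs, so 12 choices force a sum of 25.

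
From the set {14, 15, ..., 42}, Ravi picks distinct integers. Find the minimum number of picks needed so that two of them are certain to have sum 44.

22

Two chosen integers sum to 44 exactly when both halves of some pair {x, 44−x} with 14 ≤ x ≤ 44−x ≤ 30 are chosen — 8 such pairs.
The remaining 13 elements (those with no distinct partner in range) can never complete a 44-sum, so the worst case takes all of them and one from each pair: 13 + 8 = 21.
The 22nd integer has to be the second member of some pair, so 21 + 1 = 22.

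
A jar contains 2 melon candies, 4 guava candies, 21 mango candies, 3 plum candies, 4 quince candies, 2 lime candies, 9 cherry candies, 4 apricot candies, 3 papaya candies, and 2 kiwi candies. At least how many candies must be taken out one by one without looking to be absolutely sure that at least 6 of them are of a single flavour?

35

Pigeonhole: the 10 flavours are the holes; the candies drawn are the pigeons.
To avoid 6 of any one flavour, the worst case takes at most 5 of each flavour, or every candy of a flavour that has fewer than 5.
That gives 2 + 4 + 5 + 3 + 4 + 2 + 5 + 4 + 3 + 2 = 34 candies with no flavour reaching 6.
The next candy forces some flavour to 6, so 34 + 1 = 35.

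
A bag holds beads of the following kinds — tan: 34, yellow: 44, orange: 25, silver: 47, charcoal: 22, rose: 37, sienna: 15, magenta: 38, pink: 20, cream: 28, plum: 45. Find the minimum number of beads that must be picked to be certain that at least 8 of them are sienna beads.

In the worst case for collecting sienna beads, every non-sienna bead comes out first.
There are 34 + 44 + 25 + 47 + 22 + 37 + 38 + 20 + 28 + 45 = 340 non-sienna beads altogether.
After those, each further bead must be sienna, so 340 + 8 = 348 draws guarantee 8 sienna beads.

348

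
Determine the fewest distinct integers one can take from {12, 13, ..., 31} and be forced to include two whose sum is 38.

14

A set avoiding the sum 38 can contain at most one of each pair {x, 38−x}, plus the 6 elements whose complement lies outside the range or equal to its own complement.
The integers 19, …, 31 (13 of them) are such a set: any two sum to at least 19+20 = 39 > 38.
Pigeonhole: any 14th integer completes one of the 7 pairs, so 14 choices force a sum of 38.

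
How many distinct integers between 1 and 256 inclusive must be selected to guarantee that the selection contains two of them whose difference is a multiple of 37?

38

Integers whose pairwise differences are multiples of 37 are exactly those sharing a remainder mod 37. By pigeonhole, the 37 residue classes mod 37 are the pigeonholes.
With 37 integers one could put 1 in each residue class and have no class reach 2.
The 38th integer pushes some class to 2, so 37·1 + 1 = 38.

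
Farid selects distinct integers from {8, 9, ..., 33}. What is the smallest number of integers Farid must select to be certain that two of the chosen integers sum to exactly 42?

15

Two chosen integers sum to 42 exactly when both halves of some pair {x, 42−x} with 9 ≤ x ≤ 42−x ≤ 33 are chosen — 12 such pairs.
The remaining 2 elements (those with no distinct partner in range) can never complete a 42-sum, so the worst case takes all of them and one from each pair: 2 + 12 = 14.
The 15th integer has to be the second member of some pair, so 14 + 1 = 15.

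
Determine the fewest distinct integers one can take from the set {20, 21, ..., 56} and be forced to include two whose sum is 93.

Two chosen integers sum to 93 exactly when both halves of some pair {x, 93−x} with 37 ≤ x ≤ 93−x ≤ 56 are chosen — 10 such pairs.
The remaining 17 elements (those with no distinct partner in range) can never complete a 93-sum, so the worst case takes all of them and one from each pair: 17 + 10 = 27.
Pigeonhole: the 28th integer has to be the second member of some pair, so 27 + 1 = 28.

28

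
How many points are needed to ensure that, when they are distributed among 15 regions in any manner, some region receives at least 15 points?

211

With 210 points one could put exactly 14 in each of the 15 regions, and no region would reach 15.
One more point must land in a region that already has 14, giving it 15.
So 15 × 14 + 1 = 211 points are required.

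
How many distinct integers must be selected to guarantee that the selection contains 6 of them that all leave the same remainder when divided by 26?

131

By pigeonhole, the 26 residue classes mod 26 are the pigeonholes.
With 130 integers one could put 5 in each residue class and have no class reach 6.
The 131st integer pushes some class to 6, so 26·5 + 1 = 131.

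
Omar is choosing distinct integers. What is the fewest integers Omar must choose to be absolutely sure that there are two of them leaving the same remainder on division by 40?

41

The 40 residue classes mod 40 are the pigeonholes.
With 40 integers one could put 1 in each residue class and have no class reach 2.
The 41st integer pushes some class to 2, so 40·1 + 1 = 41.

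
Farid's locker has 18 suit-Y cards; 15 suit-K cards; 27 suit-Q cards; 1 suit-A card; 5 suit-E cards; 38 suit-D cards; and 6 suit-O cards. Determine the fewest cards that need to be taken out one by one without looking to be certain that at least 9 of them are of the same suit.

45

Put each drawn card into a box by suit. The largest draw with every box below 9 takes min(count, 8) from each suit; suits with fewer than 8 contribute all they have.
Σ min(cᵢ, 8) = 8 + 8 + 8 + 1 + 5 + 8 + 6 = 44.
Draw number 44 + 1 = 45 must push one box to 9.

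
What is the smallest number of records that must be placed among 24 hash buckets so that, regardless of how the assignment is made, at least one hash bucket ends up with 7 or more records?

145

With 144 records one could put exactly 6 in each of the 24 hash buckets, and no hash bucket would reach 7.
One more record must land in a hash bucket that already has 6, giving it 7.
So 24 × 6 + 1 = 145 records are required.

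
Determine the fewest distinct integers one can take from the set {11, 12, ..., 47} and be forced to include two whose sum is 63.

22

A set avoiding the sum 63 can contain at most one of each pair {x, 63−x}, plus the 5 elements whose complement lies outside the range.
The integers 11, …, 31 (21 of them) are such a set: any two sum to at least 11+12 = 23 and at most 30+31 = 61 < 63.
Any 22nd integer completes one of the 16 pairs, so 22 choices force a sum of 63.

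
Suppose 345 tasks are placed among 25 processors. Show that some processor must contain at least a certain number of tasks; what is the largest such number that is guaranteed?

By pigeonhole, the 25 processors are the holes and the 345 tasks are the pigeons.
If every processor held at most 13 tasks, the total would be at most 25 × 13 = 325, which is less than 345.
So some processor holds at least ⌈345/25⌉ = 14 tasks.

14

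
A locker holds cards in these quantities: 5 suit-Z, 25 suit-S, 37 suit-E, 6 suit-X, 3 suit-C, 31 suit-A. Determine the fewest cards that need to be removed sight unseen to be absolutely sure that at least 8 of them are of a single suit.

36

By the pigeonhole principle, put each drawn card into a box by suit. The largest draw with every box below 8 takes min(count, 7) from each suit; suits with fewer than 7 contribute all they have.
Σ min(cᵢ, 7) = 5 + 7 + 7 + 6 + 3 + 7 = 35.
Draw number 35 + 1 = 36 must push one box to 8.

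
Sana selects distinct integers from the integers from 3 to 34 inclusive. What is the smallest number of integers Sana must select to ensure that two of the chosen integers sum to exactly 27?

A set avoiding the sum 27 can contain at most one of each pair {x, 27−x}, plus the 10 elements whose complement lies outside the range.
The integers 14, …, 34 (21 of them) are such a set: any two sum to at least 14+15 = 29 > 27.
By the pigeonhole principle, any 22nd integer completes one of the 11 pairs, so 22 choices force a sum of 27.

22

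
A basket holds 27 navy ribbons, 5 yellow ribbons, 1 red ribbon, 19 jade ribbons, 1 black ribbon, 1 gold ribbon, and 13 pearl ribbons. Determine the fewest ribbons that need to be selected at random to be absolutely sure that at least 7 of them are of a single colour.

By pigeonhole, the 7 colours are the holes; the ribbons drawn are the pigeons.
To avoid 7 of any one colour, the worst case takes at most 6 of each colour, or every ribbon of a colour that has fewer than 6.
That gives 6 + 5 + 1 + 6 + 1 + 1 + 6 = 26 ribbons with no colour reaching 7.
The next ribbon forces some colour to 7, so 26 + 1 = 27.

27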